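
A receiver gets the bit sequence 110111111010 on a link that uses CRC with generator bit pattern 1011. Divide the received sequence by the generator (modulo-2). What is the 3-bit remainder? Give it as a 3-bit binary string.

Modulo-2 division of 110111111010 by 1011:
  pos 0: 1101 XOR 1011 = 0110
  pos 1: 1101 XOR 1011 = 0110
  pos 2: 1101 XOR 1011 = 0110
  pos 3: 1101 XOR 1011 = 0110
  pos 4: 1101 XOR 1011 = 0110
  pos 5: 1101 XOR 1011 = 0110
  pos 6: 1100 XOR 1011 = 0111
  pos 7: 1111 XOR 1011 = 0100
  pos 8: 1000 XOR 1011 = 0011
Remainder = 011 (nonzero — an error is detected).

011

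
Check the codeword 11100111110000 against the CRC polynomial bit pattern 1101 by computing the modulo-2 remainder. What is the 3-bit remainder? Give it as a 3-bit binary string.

Modulo-2 division of 11100111110000 by 1101:
  pos 0: 1110 XOR 1101 = 0011
  pos 2: 1101 XOR 1101 = 0000
  pos 6: 1111 XOR 1101 = 0010
  pos 8: 1000 XOR 1101 = 0101
  pos 9: 1010 XOR 1101 = 0111
  pos 10: 1110 XOR 1101 = 0011
Remainder = 011 (nonzero — an error is detected).

011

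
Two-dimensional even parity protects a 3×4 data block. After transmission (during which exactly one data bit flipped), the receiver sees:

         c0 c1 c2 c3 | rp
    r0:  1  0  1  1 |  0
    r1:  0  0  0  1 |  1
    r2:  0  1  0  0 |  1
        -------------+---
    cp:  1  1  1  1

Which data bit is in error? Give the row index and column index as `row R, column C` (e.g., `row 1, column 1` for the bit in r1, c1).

Recompute each row's even parity and compare to rp:
  r0: data parity 1, sent rp 0 → mismatch
  r1: data parity 1, sent rp 1 → ok
  r2: data parity 1, sent rp 1 → ok
Recompute each column's even parity and compare to cp:
  c0: data parity 1, sent cp 1 → ok
  c1: data parity 1, sent cp 1 → ok
  c2: data parity 1, sent cp 1 → ok
  c3: data parity 0, sent cp 1 → mismatch
Exactly one row (r0) and one column (c3) fail → the flipped bit is at their intersection.

row 0, column 3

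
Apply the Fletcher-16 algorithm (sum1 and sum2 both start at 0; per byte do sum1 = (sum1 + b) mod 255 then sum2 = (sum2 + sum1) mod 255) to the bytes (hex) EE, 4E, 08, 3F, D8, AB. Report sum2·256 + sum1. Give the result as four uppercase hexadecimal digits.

Running sums (mod 255):
  after byte 0 (EE): sum1=238, sum2=238
  after byte 1 (4E): sum1=61, sum2=44
  after byte 2 (08): sum1=69, sum2=113
  after byte 3 (3F): sum1=132, sum2=245
  after byte 4 (D8): sum1=93, sum2=83
  after byte 5 (AB): sum1=9, sum2=92
Checksum = sum2·256 + sum1 = 92·256 + 9 = 23561 = 0x5C09.

5C09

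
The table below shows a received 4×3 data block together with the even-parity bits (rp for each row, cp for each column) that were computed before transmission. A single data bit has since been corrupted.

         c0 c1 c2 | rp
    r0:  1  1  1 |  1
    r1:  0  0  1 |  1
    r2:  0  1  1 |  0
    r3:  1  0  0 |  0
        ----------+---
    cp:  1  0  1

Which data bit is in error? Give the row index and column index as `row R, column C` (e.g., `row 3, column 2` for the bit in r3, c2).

Recompute each row's even parity and compare to rp:
  r0: data parity 1, sent rp 1 → ok
  r1: data parity 1, sent rp 1 → ok
  r2: data parity 0, sent rp 0 → ok
  r3: data parity 1, sent rp 0 → mismatch
Recompute each column's even parity and compare to cp:
  c0: data parity 0, sent cp 1 → mismatch
  c1: data parity 0, sent cp 0 → ok
  c2: data parity 1, sent cp 1 → ok
Exactly one row (r3) and one column (c0) fail → the flipped bit is at their intersection.

row 3, column 0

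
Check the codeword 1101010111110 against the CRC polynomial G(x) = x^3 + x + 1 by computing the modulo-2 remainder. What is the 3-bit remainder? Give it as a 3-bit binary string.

000

Modulo-2 division of 1101010111110 by 1011:
  pos 0: 1101 XOR 1011 = 0110
  pos 1: 1100 XOR 1011 = 0111
  pos 2: 1111 XOR 1011 = 0100
  pos 3: 1000 XOR 1011 = 0011
  pos 5: 1111 XOR 1011 = 0100
  pos 6: 1001 XOR 1011 = 0010
  pos 8: 1011 XOR 1011 = 0000
Remainder = 000 (zero — the frame passes the CRC check).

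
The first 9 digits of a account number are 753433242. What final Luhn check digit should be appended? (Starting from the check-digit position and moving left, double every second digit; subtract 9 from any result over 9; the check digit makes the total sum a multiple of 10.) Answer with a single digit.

Partial digits right→left: 2 4 2 3 3 4 3 5 7
Double every second digit counting from the check-digit position (so the 1st, 3rd, 5th, ... of the partial from the right).
  doubled (with −9 where >9): 4 4 6 6 5 → sum 25
  kept as-is: 4 3 4 5 → sum 16
Total = 25 + 16 = 41.
Check digit = (10 − (41 mod 10)) mod 10 = 9.

9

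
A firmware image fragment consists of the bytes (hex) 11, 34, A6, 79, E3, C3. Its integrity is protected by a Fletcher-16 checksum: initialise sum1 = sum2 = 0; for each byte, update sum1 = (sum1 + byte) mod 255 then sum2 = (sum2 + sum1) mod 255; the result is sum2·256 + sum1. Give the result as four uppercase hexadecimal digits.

Running sums (mod 255):
  after byte 0 (11): sum1=17, sum2=17
  after byte 1 (34): sum1=69, sum2=86
  after byte 2 (A6): sum1=235, sum2=66
  after byte 3 (79): sum1=101, sum2=167
  after byte 4 (E3): sum1=73, sum2=240
  after byte 5 (C3): sum1=13, sum2=253
Checksum = sum2·256 + sum1 = 253·256 + 13 = 64781 = 0xFD0D.

FD0D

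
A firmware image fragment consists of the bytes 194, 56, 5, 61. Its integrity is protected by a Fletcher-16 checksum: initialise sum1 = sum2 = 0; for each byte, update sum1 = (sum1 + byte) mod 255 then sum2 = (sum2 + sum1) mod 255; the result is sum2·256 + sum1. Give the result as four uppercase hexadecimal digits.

FA3D

Running sums (mod 255):
  after byte 0 (194): sum1=194, sum2=194
  after byte 1 (56): sum1=250, sum2=189
  after byte 2 (5): sum1=0, sum2=189
  after byte 3 (61): sum1=61, sum2=250
Checksum = sum2·256 + sum1 = 250·256 + 61 = 64061 = 0xFA3D.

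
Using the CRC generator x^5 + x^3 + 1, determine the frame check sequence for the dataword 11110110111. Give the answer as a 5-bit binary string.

10110

Append 5 zeros: 1111011011100000. Divide by 101001 (XOR where the leading bit is 1):
  pos 0: 111101 XOR 101001 = 010100
  pos 1: 101001 XOR 101001 = 000000
  pos 8: 111000 XOR 101001 = 010001
  pos 9: 100010 XOR 101001 = 001011
Remainder (last 5 bits) = 10110. This is the CRC / FCS.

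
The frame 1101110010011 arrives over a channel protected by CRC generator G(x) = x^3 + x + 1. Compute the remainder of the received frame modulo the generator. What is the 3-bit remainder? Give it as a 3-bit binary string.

Modulo-2 division of 1101110010011 by 1011:
  pos 0: 1101 XOR 1011 = 0110
  pos 1: 1101 XOR 1011 = 0110
  pos 2: 1101 XOR 1011 = 0110
  pos 3: 1100 XOR 1011 = 0111
  pos 4: 1110 XOR 1011 = 0101
  pos 5: 1011 XOR 1011 = 0000
Remainder = 011 (nonzero — an error is detected).

011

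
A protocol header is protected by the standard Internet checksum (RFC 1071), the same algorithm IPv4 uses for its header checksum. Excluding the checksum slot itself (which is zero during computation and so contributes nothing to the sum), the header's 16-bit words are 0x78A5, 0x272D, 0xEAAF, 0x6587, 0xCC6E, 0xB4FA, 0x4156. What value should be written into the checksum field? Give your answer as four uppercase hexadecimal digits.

4D36

One's-complement addition (fold any carry out of bit 15 back into bit 0):
  0x78A5 + 0x272D = 0x09FD2
  0x9FD2 + 0xEAAF = 0x18A81 → wrap carry → 0x8A82
  0x8A82 + 0x6587 = 0x0F009
  0xF009 + 0xCC6E = 0x1BC77 → wrap carry → 0xBC78
  0xBC78 + 0xB4FA = 0x17172 → wrap carry → 0x7173
  0x7173 + 0x4156 = 0x0B2C9
One's-complement sum = 0xB2C9.
Checksum = ~0xB2C9 & 0xFFFF = 0x4D36.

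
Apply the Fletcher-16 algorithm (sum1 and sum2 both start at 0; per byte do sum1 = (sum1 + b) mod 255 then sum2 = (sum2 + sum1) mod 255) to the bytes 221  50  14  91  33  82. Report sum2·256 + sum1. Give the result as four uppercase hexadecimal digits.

0DEC

Running sums (mod 255):
  after byte 0 (221): sum1=221, sum2=221
  after byte 1 (50): sum1=16, sum2=237
  after byte 2 (14): sum1=30, sum2=12
  after byte 3 (91): sum1=121, sum2=133
  after byte 4 (33): sum1=154, sum2=32
  after byte 5 (82): sum1=236, sum2=13
Checksum = sum2·256 + sum1 = 13·256 + 236 = 3564 = 0x0DEC.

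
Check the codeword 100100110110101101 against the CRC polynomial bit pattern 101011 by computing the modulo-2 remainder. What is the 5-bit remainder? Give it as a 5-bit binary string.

00000

Modulo-2 division of 100100110110101101 by 101011:
  pos 0: 100100 XOR 101011 = 001111
  pos 2: 111111 XOR 101011 = 010100
  pos 3: 101000 XOR 101011 = 000011
  pos 7: 111101 XOR 101011 = 010110
  pos 8: 101100 XOR 101011 = 000111
  pos 11: 111110 XOR 101011 = 010101
  pos 12: 101011 XOR 101011 = 000000
Remainder = 00000 (zero — the frame passes the CRC check).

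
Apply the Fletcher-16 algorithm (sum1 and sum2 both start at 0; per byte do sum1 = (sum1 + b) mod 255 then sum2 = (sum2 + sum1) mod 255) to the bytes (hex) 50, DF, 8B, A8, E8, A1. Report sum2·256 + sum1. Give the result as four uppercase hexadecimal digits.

Running sums (mod 255):
  after byte 0 (50): sum1=80, sum2=80
  after byte 1 (DF): sum1=48, sum2=128
  after byte 2 (8B): sum1=187, sum2=60
  after byte 3 (A8): sum1=100, sum2=160
  after byte 4 (E8): sum1=77, sum2=237
  after byte 5 (A1): sum1=238, sum2=220
Checksum = sum2·256 + sum1 = 220·256 + 238 = 56558 = 0xDCEE.

DCEE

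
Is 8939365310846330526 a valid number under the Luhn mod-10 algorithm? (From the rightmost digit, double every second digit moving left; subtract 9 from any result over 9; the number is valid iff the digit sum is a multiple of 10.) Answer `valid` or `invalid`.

invalid

From the right, keep odd positions and double even positions (subtract 9 from any doubled value over 9):
  doubled (positions 2,4,...): 4 0 6 8 0 6 3 9 9 → sum 45
  kept (positions 1,3,...): 6 5 3 6 8 1 5 3 3 8 → sum 48
Total = 93.
93 mod 10 = 3, so the number is invalid.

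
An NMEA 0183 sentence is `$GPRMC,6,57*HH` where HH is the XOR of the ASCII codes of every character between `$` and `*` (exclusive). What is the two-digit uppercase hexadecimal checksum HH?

7F

XOR the ASCII codes of the payload characters:
  'G' = 0x47 → acc = 0x47
  'P' = 0x50 → acc = 0x17
  'R' = 0x52 → acc = 0x45
  'M' = 0x4D → acc = 0x08
  'C' = 0x43 → acc = 0x4B
  ',' = 0x2C → acc = 0x67
  '6' = 0x36 → acc = 0x51
  ',' = 0x2C → acc = 0x7D
  '5' = 0x35 → acc = 0x48
  '7' = 0x37 → acc = 0x7F
Checksum = 0x7F.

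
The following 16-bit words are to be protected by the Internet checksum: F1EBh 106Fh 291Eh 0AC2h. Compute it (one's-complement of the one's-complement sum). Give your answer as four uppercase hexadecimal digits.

One's-complement addition (fold any carry out of bit 15 back into bit 0):
  0xF1EB + 0x106F = 0x1025A → wrap carry → 0x025B
  0x025B + 0x291E = 0x02B79
  0x2B79 + 0x0AC2 = 0x0363B
One's-complement sum = 0x363B.
Checksum = ~0x363B & 0xFFFF = 0xC9C4.

C9C4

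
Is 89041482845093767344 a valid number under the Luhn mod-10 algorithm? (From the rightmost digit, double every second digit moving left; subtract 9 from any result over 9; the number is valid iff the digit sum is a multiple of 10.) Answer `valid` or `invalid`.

From the right, keep odd positions and double even positions (subtract 9 from any doubled value over 9):
  doubled (positions 2,4,...): 8 5 5 9 1 7 7 2 0 7 → sum 51
  kept (positions 1,3,...): 4 3 6 3 0 4 2 4 4 9 → sum 39
Total = 90.
90 mod 10 = 0, so the number is valid.

valid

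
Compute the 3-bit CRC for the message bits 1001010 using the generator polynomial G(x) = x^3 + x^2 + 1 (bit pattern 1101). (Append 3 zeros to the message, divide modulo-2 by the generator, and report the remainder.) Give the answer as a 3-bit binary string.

Append 3 zeros: 1001010000. Divide by 1101 (XOR where the leading bit is 1):
  pos 0: 1001 XOR 1101 = 0100
  pos 1: 1000 XOR 1101 = 0101
  pos 2: 1011 XOR 1101 = 0110
  pos 3: 1100 XOR 1101 = 0001
  pos 6: 1000 XOR 1101 = 0101
Remainder (last 3 bits) = 101. This is the CRC / FCS.

101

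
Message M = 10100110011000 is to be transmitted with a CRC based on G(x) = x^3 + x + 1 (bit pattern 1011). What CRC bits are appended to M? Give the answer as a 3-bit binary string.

Append 3 zeros: 10100110011000000. Divide by 1011 (XOR where the leading bit is 1):
  pos 0: 1010 XOR 1011 = 0001
  pos 3: 1011 XOR 1011 = 0000
  pos 9: 1100 XOR 1011 = 0111
  pos 10: 1110 XOR 1011 = 0101
  pos 11: 1010 XOR 1011 = 0001
Remainder (last 3 bits) = 100. This is the CRC / FCS.

100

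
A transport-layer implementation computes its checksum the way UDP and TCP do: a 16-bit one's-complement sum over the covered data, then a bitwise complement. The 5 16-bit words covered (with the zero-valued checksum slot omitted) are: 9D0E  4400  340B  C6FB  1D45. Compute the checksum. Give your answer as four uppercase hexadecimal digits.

06A5

One's-complement addition (fold any carry out of bit 15 back into bit 0):
  0x9D0E + 0x4400 = 0x0E10E
  0xE10E + 0x340B = 0x11519 → wrap carry → 0x151A
  0x151A + 0xC6FB = 0x0DC15
  0xDC15 + 0x1D45 = 0x0F95A
One's-complement sum = 0xF95A.
Checksum = ~0xF95A & 0xFFFF = 0x06A5.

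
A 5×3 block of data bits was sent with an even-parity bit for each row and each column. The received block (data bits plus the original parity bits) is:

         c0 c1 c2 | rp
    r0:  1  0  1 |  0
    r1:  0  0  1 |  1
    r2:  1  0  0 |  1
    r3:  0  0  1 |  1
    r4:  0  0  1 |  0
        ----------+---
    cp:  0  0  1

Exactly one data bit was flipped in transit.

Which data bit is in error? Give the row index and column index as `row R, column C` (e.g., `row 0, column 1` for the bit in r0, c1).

row 4, column 2

Recompute each row's even parity and compare to rp:
  r0: data parity 0, sent rp 0 → ok
  r1: data parity 1, sent rp 1 → ok
  r2: data parity 1, sent rp 1 → ok
  r3: data parity 1, sent rp 1 → ok
  r4: data parity 1, sent rp 0 → mismatch
Recompute each column's even parity and compare to cp:
  c0: data parity 0, sent cp 0 → ok
  c1: data parity 0, sent cp 0 → ok
  c2: data parity 0, sent cp 1 → mismatch
Exactly one row (r4) and one column (c2) fail → the flipped bit is at their intersection.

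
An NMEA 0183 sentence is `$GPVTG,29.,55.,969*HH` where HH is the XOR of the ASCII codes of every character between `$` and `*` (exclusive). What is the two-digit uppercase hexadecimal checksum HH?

43

XOR the ASCII codes of the payload characters:
  'G' = 0x47 → acc = 0x47
  'P' = 0x50 → acc = 0x17
  'V' = 0x56 → acc = 0x41
  'T' = 0x54 → acc = 0x15
  'G' = 0x47 → acc = 0x52
  ',' = 0x2C → acc = 0x7E
  '2' = 0x32 → acc = 0x4C
  '9' = 0x39 → acc = 0x75
  '.' = 0x2E → acc = 0x5B
  ',' = 0x2C → acc = 0x77
  '5' = 0x35 → acc = 0x42
  '5' = 0x35 → acc = 0x77
  '.' = 0x2E → acc = 0x59
  ',' = 0x2C → acc = 0x75
  '9' = 0x39 → acc = 0x4C
  '6' = 0x36 → acc = 0x7A
  '9' = 0x39 → acc = 0x43
Checksum = 0x43.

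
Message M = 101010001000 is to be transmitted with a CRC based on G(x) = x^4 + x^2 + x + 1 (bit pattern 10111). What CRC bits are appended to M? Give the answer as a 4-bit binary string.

Append 4 zeros: 1010100010000000. Divide by 10111 (XOR where the leading bit is 1):
  pos 0: 10101 XOR 10111 = 00010
  pos 3: 10000 XOR 10111 = 00111
  pos 5: 11110 XOR 10111 = 01001
  pos 6: 10010 XOR 10111 = 00101
  pos 8: 10100 XOR 10111 = 00011
  pos 11: 11000 XOR 10111 = 01111
Remainder (last 4 bits) = 1111. This is the CRC / FCS.

1111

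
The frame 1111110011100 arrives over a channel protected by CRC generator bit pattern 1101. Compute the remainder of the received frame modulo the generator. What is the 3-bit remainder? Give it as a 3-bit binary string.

Modulo-2 division of 1111110011100 by 1101:
  pos 0: 1111 XOR 1101 = 0010
  pos 2: 1011 XOR 1101 = 0110
  pos 3: 1100 XOR 1101 = 0001
  pos 6: 1011 XOR 1101 = 0110
  pos 7: 1101 XOR 1101 = 0000
Remainder = 000 (zero — the frame passes the CRC check).

000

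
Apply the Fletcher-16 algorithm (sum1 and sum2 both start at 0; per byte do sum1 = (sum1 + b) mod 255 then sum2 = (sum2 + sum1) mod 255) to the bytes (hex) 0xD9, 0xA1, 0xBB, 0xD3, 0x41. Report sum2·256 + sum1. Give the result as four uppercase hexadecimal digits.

Running sums (mod 255):
  after byte 0 (0xD9): sum1=217, sum2=217
  after byte 1 (0xA1): sum1=123, sum2=85
  after byte 2 (0xBB): sum1=55, sum2=140
  after byte 3 (0xD3): sum1=11, sum2=151
  after byte 4 (0x41): sum1=76, sum2=227
Checksum = sum2·256 + sum1 = 227·256 + 76 = 58188 = 0xE34C.

E34C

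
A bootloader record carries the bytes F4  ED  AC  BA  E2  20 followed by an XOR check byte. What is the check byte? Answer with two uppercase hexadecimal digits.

CD

XOR the bytes together:
  start with 0xF4
  0xF4 ⊕ 0xED = 0x19
  0x19 ⊕ 0xAC = 0xB5
  0xB5 ⊕ 0xBA = 0x0F
  0x0F ⊕ 0xE2 = 0xED
  0xED ⊕ 0x20 = 0xCD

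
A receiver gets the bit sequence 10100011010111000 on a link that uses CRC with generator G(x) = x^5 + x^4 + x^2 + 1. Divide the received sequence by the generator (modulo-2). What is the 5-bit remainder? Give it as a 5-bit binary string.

Modulo-2 division of 10100011010111000 by 110101:
  pos 0: 101000 XOR 110101 = 011101
  pos 1: 111011 XOR 110101 = 001110
  pos 3: 111010 XOR 110101 = 001111
  pos 5: 111110 XOR 110101 = 001011
  pos 7: 101111 XOR 110101 = 011010
  pos 8: 110101 XOR 110101 = 000000
Remainder = 00000 (zero — the frame passes the CRC check).

00000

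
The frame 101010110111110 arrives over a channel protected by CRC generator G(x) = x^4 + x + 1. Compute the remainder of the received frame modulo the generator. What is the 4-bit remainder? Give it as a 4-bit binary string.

0100

Modulo-2 division of 101010110111110 by 10011:
  pos 0: 10101 XOR 10011 = 00110
  pos 2: 11001 XOR 10011 = 01010
  pos 3: 10101 XOR 10011 = 00110
  pos 5: 11001 XOR 10011 = 01010
  pos 6: 10101 XOR 10011 = 00110
  pos 8: 11011 XOR 10011 = 01000
  pos 9: 10001 XOR 10011 = 00010
Remainder = 0100 (nonzero — an error is detected).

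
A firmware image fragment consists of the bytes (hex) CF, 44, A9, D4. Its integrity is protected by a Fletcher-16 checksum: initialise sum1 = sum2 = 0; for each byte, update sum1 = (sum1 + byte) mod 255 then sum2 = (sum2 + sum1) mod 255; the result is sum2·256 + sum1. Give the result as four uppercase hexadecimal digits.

Running sums (mod 255):
  after byte 0 (CF): sum1=207, sum2=207
  after byte 1 (44): sum1=20, sum2=227
  after byte 2 (A9): sum1=189, sum2=161
  after byte 3 (D4): sum1=146, sum2=52
Checksum = sum2·256 + sum1 = 52·256 + 146 = 13458 = 0x3492.

3492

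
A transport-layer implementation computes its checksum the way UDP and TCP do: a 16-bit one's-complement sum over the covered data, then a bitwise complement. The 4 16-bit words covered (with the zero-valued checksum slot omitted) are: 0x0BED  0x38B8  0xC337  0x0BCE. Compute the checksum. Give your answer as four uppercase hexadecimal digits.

One's-complement addition (fold any carry out of bit 15 back into bit 0):
  0x0BED + 0x38B8 = 0x044A5
  0x44A5 + 0xC337 = 0x107DC → wrap carry → 0x07DD
  0x07DD + 0x0BCE = 0x013AB
One's-complement sum = 0x13AB.
Checksum = ~0x13AB & 0xFFFF = 0xEC54.

EC54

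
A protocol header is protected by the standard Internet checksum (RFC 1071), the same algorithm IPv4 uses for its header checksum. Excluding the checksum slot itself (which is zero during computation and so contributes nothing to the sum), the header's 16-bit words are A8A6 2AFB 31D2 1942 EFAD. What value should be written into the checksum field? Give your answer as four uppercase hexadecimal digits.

F19B

One's-complement addition (fold any carry out of bit 15 back into bit 0):
  0xA8A6 + 0x2AFB = 0x0D3A1
  0xD3A1 + 0x31D2 = 0x10573 → wrap carry → 0x0574
  0x0574 + 0x1942 = 0x01EB6
  0x1EB6 + 0xEFAD = 0x10E63 → wrap carry → 0x0E64
One's-complement sum = 0x0E64.
Checksum = ~0x0E64 & 0xFFFF = 0xF19B.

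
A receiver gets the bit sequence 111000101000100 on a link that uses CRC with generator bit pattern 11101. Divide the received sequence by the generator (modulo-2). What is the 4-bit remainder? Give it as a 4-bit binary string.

Modulo-2 division of 111000101000100 by 11101:
  pos 0: 11100 XOR 11101 = 00001
  pos 4: 10101 XOR 11101 = 01000
  pos 5: 10000 XOR 11101 = 01101
  pos 6: 11010 XOR 11101 = 00111
  pos 8: 11101 XOR 11101 = 00000
Remainder = 0000 (zero — the frame passes the CRC check).

0000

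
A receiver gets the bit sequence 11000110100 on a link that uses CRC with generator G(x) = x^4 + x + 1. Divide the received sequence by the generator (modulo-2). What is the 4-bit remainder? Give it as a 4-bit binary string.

Modulo-2 division of 11000110100 by 10011:
  pos 0: 11000 XOR 10011 = 01011
  pos 1: 10111 XOR 10011 = 00100
  pos 3: 10010 XOR 10011 = 00001
Remainder = 1100 (nonzero — an error is detected).

1100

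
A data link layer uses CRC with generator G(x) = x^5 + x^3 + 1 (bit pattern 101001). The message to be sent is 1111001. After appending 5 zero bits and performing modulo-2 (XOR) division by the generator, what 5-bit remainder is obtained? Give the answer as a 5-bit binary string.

Append 5 zeros: 111100100000. Divide by 101001 (XOR where the leading bit is 1):
  pos 0: 111100 XOR 101001 = 010101
  pos 1: 101011 XOR 101001 = 000010
  pos 5: 100000 XOR 101001 = 001001
Remainder (last 5 bits) = 10010. This is the CRC / FCS.

10010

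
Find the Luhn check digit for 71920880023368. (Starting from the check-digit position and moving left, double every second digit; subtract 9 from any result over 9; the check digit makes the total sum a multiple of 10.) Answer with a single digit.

Partial digits right→left: 8 6 3 3 2 0 0 8 8 0 2 9 1 7
Double every second digit counting from the check-digit position (so the 1st, 3rd, 5th, ... of the partial from the right).
  doubled (with −9 where >9): 7 6 4 0 7 4 2 → sum 30
  kept as-is: 6 3 0 8 0 9 7 → sum 33
Total = 30 + 33 = 63.
Check digit = (10 − (63 mod 10)) mod 10 = 7.

7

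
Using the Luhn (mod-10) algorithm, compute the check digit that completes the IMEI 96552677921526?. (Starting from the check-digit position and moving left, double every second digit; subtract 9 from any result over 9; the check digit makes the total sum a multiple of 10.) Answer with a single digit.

Partial digits right→left: 6 2 5 1 2 9 7 7 6 2 5 5 6 9
Double every second digit counting from the check-digit position (so the 1st, 3rd, 5th, ... of the partial from the right).
  doubled (with −9 where >9): 3 1 4 5 3 1 3 → sum 20
  kept as-is: 2 1 9 7 2 5 9 → sum 35
Total = 20 + 35 = 55.
Check digit = (10 − (55 mod 10)) mod 10 = 5.

5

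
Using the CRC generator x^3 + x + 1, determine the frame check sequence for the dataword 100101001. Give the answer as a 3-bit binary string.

Append 3 zeros: 100101001000. Divide by 1011 (XOR where the leading bit is 1):
  pos 0: 1001 XOR 1011 = 0010
  pos 2: 1001 XOR 1011 = 0010
  pos 4: 1000 XOR 1011 = 0011
  pos 6: 1110 XOR 1011 = 0101
  pos 7: 1010 XOR 1011 = 0001
Remainder (last 3 bits) = 010. This is the CRC / FCS.

010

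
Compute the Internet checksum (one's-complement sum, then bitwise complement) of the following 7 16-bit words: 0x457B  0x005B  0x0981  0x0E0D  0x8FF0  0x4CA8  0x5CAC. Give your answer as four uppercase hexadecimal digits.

One's-complement addition (fold any carry out of bit 15 back into bit 0):
  0x457B + 0x005B = 0x045D6
  0x45D6 + 0x0981 = 0x04F57
  0x4F57 + 0x0E0D = 0x05D64
  0x5D64 + 0x8FF0 = 0x0ED54
  0xED54 + 0x4CA8 = 0x139FC → wrap carry → 0x39FD
  0x39FD + 0x5CAC = 0x096A9
One's-complement sum = 0x96A9.
Checksum = ~0x96A9 & 0xFFFF = 0x6956.

6956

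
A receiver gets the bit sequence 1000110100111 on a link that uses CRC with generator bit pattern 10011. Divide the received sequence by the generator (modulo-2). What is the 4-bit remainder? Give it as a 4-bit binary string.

Modulo-2 division of 1000110100111 by 10011:
  pos 0: 10001 XOR 10011 = 00010
  pos 3: 10101 XOR 10011 = 00110
  pos 5: 11000 XOR 10011 = 01011
  pos 6: 10111 XOR 10011 = 00100
  pos 8: 10011 XOR 10011 = 00000
Remainder = 0000 (zero — the frame passes the CRC check).

0000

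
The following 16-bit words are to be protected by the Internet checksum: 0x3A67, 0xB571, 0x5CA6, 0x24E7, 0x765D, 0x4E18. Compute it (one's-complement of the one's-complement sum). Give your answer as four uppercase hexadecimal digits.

One's-complement addition (fold any carry out of bit 15 back into bit 0):
  0x3A67 + 0xB571 = 0x0EFD8
  0xEFD8 + 0x5CA6 = 0x14C7E → wrap carry → 0x4C7F
  0x4C7F + 0x24E7 = 0x07166
  0x7166 + 0x765D = 0x0E7C3
  0xE7C3 + 0x4E18 = 0x135DB → wrap carry → 0x35DC
One's-complement sum = 0x35DC.
Checksum = ~0x35DC & 0xFFFF = 0xCA23.

CA23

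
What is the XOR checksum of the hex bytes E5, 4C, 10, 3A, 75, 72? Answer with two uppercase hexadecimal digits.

XOR the bytes together:
  start with 0xE5
  0xE5 ⊕ 0x4C = 0xA9
  0xA9 ⊕ 0x10 = 0xB9
  0xB9 ⊕ 0x3A = 0x83
  0x83 ⊕ 0x75 = 0xF6
  0xF6 ⊕ 0x72 = 0x84

84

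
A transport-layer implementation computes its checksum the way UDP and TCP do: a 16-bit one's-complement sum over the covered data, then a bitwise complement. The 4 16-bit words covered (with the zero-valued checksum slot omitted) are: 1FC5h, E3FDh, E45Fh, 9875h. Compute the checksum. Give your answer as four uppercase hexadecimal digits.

7F67

One's-complement addition (fold any carry out of bit 15 back into bit 0):
  0x1FC5 + 0xE3FD = 0x103C2 → wrap carry → 0x03C3
  0x03C3 + 0xE45F = 0x0E822
  0xE822 + 0x9875 = 0x18097 → wrap carry → 0x8098
One's-complement sum = 0x8098.
Checksum = ~0x8098 & 0xFFFF = 0x7F67.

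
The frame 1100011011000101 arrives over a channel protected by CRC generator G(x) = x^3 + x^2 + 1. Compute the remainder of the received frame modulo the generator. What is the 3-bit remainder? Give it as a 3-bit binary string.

000

Modulo-2 division of 1100011011000101 by 1101:
  pos 0: 1100 XOR 1101 = 0001
  pos 3: 1011 XOR 1101 = 0110
  pos 4: 1100 XOR 1101 = 0001
  pos 7: 1110 XOR 1101 = 0011
  pos 9: 1100 XOR 1101 = 0001
  pos 12: 1101 XOR 1101 = 0000
Remainder = 000 (zero — the frame passes the CRC check).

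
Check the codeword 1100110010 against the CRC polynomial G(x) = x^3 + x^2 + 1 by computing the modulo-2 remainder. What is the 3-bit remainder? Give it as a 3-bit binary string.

000

Modulo-2 division of 1100110010 by 1101:
  pos 0: 1100 XOR 1101 = 0001
  pos 3: 1110 XOR 1101 = 0011
  pos 5: 1101 XOR 1101 = 0000
Remainder = 000 (zero — the frame passes the CRC check).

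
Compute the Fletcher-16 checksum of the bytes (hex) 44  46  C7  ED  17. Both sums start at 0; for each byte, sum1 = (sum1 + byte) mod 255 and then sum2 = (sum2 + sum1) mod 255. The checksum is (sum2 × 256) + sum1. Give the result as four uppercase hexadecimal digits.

Running sums (mod 255):
  after byte 0 (44): sum1=68, sum2=68
  after byte 1 (46): sum1=138, sum2=206
  after byte 2 (C7): sum1=82, sum2=33
  after byte 3 (ED): sum1=64, sum2=97
  after byte 4 (17): sum1=87, sum2=184
Checksum = sum2·256 + sum1 = 184·256 + 87 = 47191 = 0xB857.

B857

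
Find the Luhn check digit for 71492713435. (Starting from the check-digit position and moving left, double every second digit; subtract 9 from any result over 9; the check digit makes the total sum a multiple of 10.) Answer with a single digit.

Partial digits right→left: 5 3 4 3 1 7 2 9 4 1 7
Double every second digit counting from the check-digit position (so the 1st, 3rd, 5th, ... of the partial from the right).
  doubled (with −9 where >9): 1 8 2 4 8 5 → sum 28
  kept as-is: 3 3 7 9 1 → sum 23
Total = 28 + 23 = 51.
Check digit = (10 − (51 mod 10)) mod 10 = 9.

9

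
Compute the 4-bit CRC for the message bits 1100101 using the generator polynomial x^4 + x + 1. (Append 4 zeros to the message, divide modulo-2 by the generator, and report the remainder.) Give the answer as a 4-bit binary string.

0010

Append 4 zeros: 11001010000. Divide by 10011 (XOR where the leading bit is 1):
  pos 0: 11001 XOR 10011 = 01010
  pos 1: 10100 XOR 10011 = 00111
  pos 3: 11110 XOR 10011 = 01101
  pos 4: 11010 XOR 10011 = 01001
  pos 5: 10010 XOR 10011 = 00001
Remainder (last 4 bits) = 0010. This is the CRC / FCS.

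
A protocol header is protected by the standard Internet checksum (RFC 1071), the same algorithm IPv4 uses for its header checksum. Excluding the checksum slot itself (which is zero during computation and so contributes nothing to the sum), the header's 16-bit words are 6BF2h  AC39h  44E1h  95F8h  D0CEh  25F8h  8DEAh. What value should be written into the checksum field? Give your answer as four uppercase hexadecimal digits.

8848

One's-complement addition (fold any carry out of bit 15 back into bit 0):
  0x6BF2 + 0xAC39 = 0x1182B → wrap carry → 0x182C
  0x182C + 0x44E1 = 0x05D0D
  0x5D0D + 0x95F8 = 0x0F305
  0xF305 + 0xD0CE = 0x1C3D3 → wrap carry → 0xC3D4
  0xC3D4 + 0x25F8 = 0x0E9CC
  0xE9CC + 0x8DEA = 0x177B6 → wrap carry → 0x77B7
One's-complement sum = 0x77B7.
Checksum = ~0x77B7 & 0xFFFF = 0x8848.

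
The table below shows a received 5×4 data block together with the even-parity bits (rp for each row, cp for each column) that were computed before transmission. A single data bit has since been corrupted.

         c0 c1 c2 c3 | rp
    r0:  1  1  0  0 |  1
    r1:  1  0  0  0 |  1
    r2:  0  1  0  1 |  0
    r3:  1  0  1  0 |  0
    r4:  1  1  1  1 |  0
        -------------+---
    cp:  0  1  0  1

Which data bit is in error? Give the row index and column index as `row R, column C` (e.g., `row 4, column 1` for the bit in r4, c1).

row 0, column 3

Recompute each row's even parity and compare to rp:
  r0: data parity 0, sent rp 1 → mismatch
  r1: data parity 1, sent rp 1 → ok
  r2: data parity 0, sent rp 0 → ok
  r3: data parity 0, sent rp 0 → ok
  r4: data parity 0, sent rp 0 → ok
Recompute each column's even parity and compare to cp:
  c0: data parity 0, sent cp 0 → ok
  c1: data parity 1, sent cp 1 → ok
  c2: data parity 0, sent cp 0 → ok
  c3: data parity 0, sent cp 1 → mismatch
Exactly one row (r0) and one column (c3) fail → the flipped bit is at their intersection.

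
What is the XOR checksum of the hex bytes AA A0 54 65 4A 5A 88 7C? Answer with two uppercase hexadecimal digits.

DF

XOR the bytes together:
  start with 0xAA
  0xAA ⊕ 0xA0 = 0x0A
  0x0A ⊕ 0x54 = 0x5E
  0x5E ⊕ 0x65 = 0x3B
  0x3B ⊕ 0x4A = 0x71
  0x71 ⊕ 0x5A = 0x2B
  0x2B ⊕ 0x88 = 0xA3
  0xA3 ⊕ 0x7C = 0xDF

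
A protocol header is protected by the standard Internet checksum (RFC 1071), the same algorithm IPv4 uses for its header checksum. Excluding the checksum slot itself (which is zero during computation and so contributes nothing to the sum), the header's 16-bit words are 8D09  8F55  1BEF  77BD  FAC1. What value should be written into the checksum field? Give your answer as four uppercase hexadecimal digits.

5532

One's-complement addition (fold any carry out of bit 15 back into bit 0):
  0x8D09 + 0x8F55 = 0x11C5E → wrap carry → 0x1C5F
  0x1C5F + 0x1BEF = 0x0384E
  0x384E + 0x77BD = 0x0B00B
  0xB00B + 0xFAC1 = 0x1AACC → wrap carry → 0xAACD
One's-complement sum = 0xAACD.
Checksum = ~0xAACD & 0xFFFF = 0x5532.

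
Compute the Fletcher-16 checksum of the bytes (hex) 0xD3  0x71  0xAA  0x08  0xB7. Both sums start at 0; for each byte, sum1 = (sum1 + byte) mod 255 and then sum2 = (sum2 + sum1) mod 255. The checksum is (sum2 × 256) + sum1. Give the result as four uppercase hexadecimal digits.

B0AF

Running sums (mod 255):
  after byte 0 (0xD3): sum1=211, sum2=211
  after byte 1 (0x71): sum1=69, sum2=25
  after byte 2 (0xAA): sum1=239, sum2=9
  after byte 3 (0x08): sum1=247, sum2=1
  after byte 4 (0xB7): sum1=175, sum2=176
Checksum = sum2·256 + sum1 = 176·256 + 175 = 45231 = 0xB0AF.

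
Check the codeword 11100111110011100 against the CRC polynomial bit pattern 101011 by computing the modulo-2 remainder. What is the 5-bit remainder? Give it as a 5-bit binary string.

00001

Modulo-2 division of 11100111110011100 by 101011:
  pos 0: 111001 XOR 101011 = 010010
  pos 1: 100101 XOR 101011 = 001110
  pos 3: 111011 XOR 101011 = 010000
  pos 4: 100001 XOR 101011 = 001010
  pos 6: 101000 XOR 101011 = 000011
  pos 10: 111110 XOR 101011 = 010101
  pos 11: 101010 XOR 101011 = 000001
Remainder = 00001 (nonzero — an error is detected).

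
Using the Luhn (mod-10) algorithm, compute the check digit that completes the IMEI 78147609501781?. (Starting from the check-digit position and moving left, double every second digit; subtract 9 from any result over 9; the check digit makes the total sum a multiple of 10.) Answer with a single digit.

7

Partial digits right→left: 1 8 7 1 0 5 9 0 6 7 4 1 8 7
Double every second digit counting from the check-digit position (so the 1st, 3rd, 5th, ... of the partial from the right).
  doubled (with −9 where >9): 2 5 0 9 3 8 7 → sum 34
  kept as-is: 8 1 5 0 7 1 7 → sum 29
Total = 34 + 29 = 63.
Check digit = (10 − (63 mod 10)) mod 10 = 7.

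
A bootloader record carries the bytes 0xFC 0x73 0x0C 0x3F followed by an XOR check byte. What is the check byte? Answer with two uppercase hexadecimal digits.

XOR the bytes together:
  start with 0xFC
  0xFC ⊕ 0x73 = 0x8F
  0x8F ⊕ 0x0C = 0x83
  0x83 ⊕ 0x3F = 0xBC

BC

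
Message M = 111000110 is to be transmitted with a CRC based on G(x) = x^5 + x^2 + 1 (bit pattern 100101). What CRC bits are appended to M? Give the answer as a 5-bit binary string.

01011

Append 5 zeros: 11100011000000. Divide by 100101 (XOR where the leading bit is 1):
  pos 0: 111000 XOR 100101 = 011101
  pos 1: 111011 XOR 100101 = 011110
  pos 2: 111101 XOR 100101 = 011000
  pos 3: 110000 XOR 100101 = 010101
  pos 4: 101010 XOR 100101 = 001111
  pos 6: 111100 XOR 100101 = 011001
  pos 7: 110010 XOR 100101 = 010111
  pos 8: 101110 XOR 100101 = 001011
Remainder (last 5 bits) = 01011. This is the CRC / FCS.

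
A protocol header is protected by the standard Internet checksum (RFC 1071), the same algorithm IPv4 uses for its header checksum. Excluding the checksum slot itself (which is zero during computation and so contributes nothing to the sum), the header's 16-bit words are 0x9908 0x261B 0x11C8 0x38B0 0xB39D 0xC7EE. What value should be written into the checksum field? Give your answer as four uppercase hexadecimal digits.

One's-complement addition (fold any carry out of bit 15 back into bit 0):
  0x9908 + 0x261B = 0x0BF23
  0xBF23 + 0x11C8 = 0x0D0EB
  0xD0EB + 0x38B0 = 0x1099B → wrap carry → 0x099C
  0x099C + 0xB39D = 0x0BD39
  0xBD39 + 0xC7EE = 0x18527 → wrap carry → 0x8528
One's-complement sum = 0x8528.
Checksum = ~0x8528 & 0xFFFF = 0x7AD7.

7AD7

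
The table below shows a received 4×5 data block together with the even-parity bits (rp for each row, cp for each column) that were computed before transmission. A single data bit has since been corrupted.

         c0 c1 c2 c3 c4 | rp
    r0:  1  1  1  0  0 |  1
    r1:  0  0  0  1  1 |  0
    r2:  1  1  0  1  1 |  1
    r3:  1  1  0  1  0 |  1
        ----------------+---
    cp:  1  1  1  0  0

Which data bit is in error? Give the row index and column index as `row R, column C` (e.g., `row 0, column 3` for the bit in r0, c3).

row 2, column 3

Recompute each row's even parity and compare to rp:
  r0: data parity 1, sent rp 1 → ok
  r1: data parity 0, sent rp 0 → ok
  r2: data parity 0, sent rp 1 → mismatch
  r3: data parity 1, sent rp 1 → ok
Recompute each column's even parity and compare to cp:
  c0: data parity 1, sent cp 1 → ok
  c1: data parity 1, sent cp 1 → ok
  c2: data parity 1, sent cp 1 → ok
  c3: data parity 1, sent cp 0 → mismatch
  c4: data parity 0, sent cp 0 → ok
Exactly one row (r2) and one column (c3) fail → the flipped bit is at their intersection.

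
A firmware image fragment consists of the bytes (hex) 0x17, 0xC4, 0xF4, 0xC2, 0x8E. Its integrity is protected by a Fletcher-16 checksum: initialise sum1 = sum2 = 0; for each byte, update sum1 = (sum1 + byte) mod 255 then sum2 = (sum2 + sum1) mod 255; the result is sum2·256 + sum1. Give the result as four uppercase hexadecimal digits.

7922

Running sums (mod 255):
  after byte 0 (0x17): sum1=23, sum2=23
  after byte 1 (0xC4): sum1=219, sum2=242
  after byte 2 (0xF4): sum1=208, sum2=195
  after byte 3 (0xC2): sum1=147, sum2=87
  after byte 4 (0x8E): sum1=34, sum2=121
Checksum = sum2·256 + sum1 = 121·256 + 34 = 31010 = 0x7922.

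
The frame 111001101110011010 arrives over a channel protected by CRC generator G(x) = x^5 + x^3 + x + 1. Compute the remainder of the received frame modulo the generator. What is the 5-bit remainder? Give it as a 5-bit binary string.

11111

Modulo-2 division of 111001101110011010 by 101011:
  pos 0: 111001 XOR 101011 = 010010
  pos 1: 100101 XOR 101011 = 001110
  pos 3: 111001 XOR 101011 = 010010
  pos 4: 100101 XOR 101011 = 001110
  pos 6: 111010 XOR 101011 = 010001
  pos 7: 100010 XOR 101011 = 001001
  pos 9: 100111 XOR 101011 = 001100
  pos 11: 110001 XOR 101011 = 011010
  pos 12: 110100 XOR 101011 = 011111
Remainder = 11111 (nonzero — an error is detected).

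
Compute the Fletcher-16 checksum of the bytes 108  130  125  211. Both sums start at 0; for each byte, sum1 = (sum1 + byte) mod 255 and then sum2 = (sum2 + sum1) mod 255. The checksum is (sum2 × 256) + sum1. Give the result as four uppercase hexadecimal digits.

Running sums (mod 255):
  after byte 0 (108): sum1=108, sum2=108
  after byte 1 (130): sum1=238, sum2=91
  after byte 2 (125): sum1=108, sum2=199
  after byte 3 (211): sum1=64, sum2=8
Checksum = sum2·256 + sum1 = 8·256 + 64 = 2112 = 0x0840.

0840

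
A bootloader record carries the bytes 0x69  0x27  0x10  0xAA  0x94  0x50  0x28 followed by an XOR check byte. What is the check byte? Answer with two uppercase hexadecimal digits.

18

XOR the bytes together:
  start with 0x69
  0x69 ⊕ 0x27 = 0x4E
  0x4E ⊕ 0x10 = 0x5E
  0x5E ⊕ 0xAA = 0xF4
  0xF4 ⊕ 0x94 = 0x60
  0x60 ⊕ 0x50 = 0x30
  0x30 ⊕ 0x28 = 0x18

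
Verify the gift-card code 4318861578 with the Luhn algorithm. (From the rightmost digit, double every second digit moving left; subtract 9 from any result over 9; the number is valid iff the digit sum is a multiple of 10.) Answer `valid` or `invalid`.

invalid

From the right, keep odd positions and double even positions (subtract 9 from any doubled value over 9):
  doubled (positions 2,4,...): 5 2 7 2 8 → sum 24
  kept (positions 1,3,...): 8 5 6 8 3 → sum 30
Total = 54.
54 mod 10 = 4, so the number is invalid.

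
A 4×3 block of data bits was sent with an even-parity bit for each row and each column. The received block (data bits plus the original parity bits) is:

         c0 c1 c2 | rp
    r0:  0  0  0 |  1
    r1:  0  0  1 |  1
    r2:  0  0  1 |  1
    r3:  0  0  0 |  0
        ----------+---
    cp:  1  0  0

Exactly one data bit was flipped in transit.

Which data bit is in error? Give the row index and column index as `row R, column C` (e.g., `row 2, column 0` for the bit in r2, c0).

Recompute each row's even parity and compare to rp:
  r0: data parity 0, sent rp 1 → mismatch
  r1: data parity 1, sent rp 1 → ok
  r2: data parity 1, sent rp 1 → ok
  r3: data parity 0, sent rp 0 → ok
Recompute each column's even parity and compare to cp:
  c0: data parity 0, sent cp 1 → mismatch
  c1: data parity 0, sent cp 0 → ok
  c2: data parity 0, sent cp 0 → ok
Exactly one row (r0) and one column (c0) fail → the flipped bit is at their intersection.

row 0, column 0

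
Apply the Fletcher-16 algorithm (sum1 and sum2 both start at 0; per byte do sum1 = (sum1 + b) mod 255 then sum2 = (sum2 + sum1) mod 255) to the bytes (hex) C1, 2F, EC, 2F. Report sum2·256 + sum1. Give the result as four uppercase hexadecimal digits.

9D0D

Running sums (mod 255):
  after byte 0 (C1): sum1=193, sum2=193
  after byte 1 (2F): sum1=240, sum2=178
  after byte 2 (EC): sum1=221, sum2=144
  after byte 3 (2F): sum1=13, sum2=157
Checksum = sum2·256 + sum1 = 157·256 + 13 = 40205 = 0x9D0D.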